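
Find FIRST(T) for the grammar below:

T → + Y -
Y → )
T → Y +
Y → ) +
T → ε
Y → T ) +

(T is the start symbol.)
{ ')', '+', ε }

To compute FIRST(T), examine every production with T on the left-hand side, reading each right-hand side left to right until a non-nullable symbol is reached.

FIRST sets of the other non-terminals involved (by the same procedure, iterated to a fixed point):
  FIRST(Y) = { ')', '+' }

From T → + Y -:
  - '+' is a terminal: add '+' and stop
From T → Y +:
  - Y is a non-terminal: add FIRST(Y) \ {ε} = { ')', '+' }
    Y is not nullable, so stop
From T → ε:
  - ε-production, so ε ∈ FIRST(T)

Collecting: FIRST(T) = { ')', '+', ε }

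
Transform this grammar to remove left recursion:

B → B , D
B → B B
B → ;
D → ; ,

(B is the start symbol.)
B is directly left-recursive. The standard transformation for
  A → A α₁ | ... | A α_m | β₁ | ... | β_n
is
  A  → β₁ A' | ... | β_n A'
  A' → α₁ A' | ... | α_m A' | ε

B → ; becomes B → ; B'
B → B , D becomes B' → , D B'
B → B B becomes B' → B B'
Add B' → ε

Productions for other non-terminals are unchanged:
  D → ; ,

Resulting grammar:
B → ; B'
B' → , D B'
B' → B B'
B' → ε
D → ; ,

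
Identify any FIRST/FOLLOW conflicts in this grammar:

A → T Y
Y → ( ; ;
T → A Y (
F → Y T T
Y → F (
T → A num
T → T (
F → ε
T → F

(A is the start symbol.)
Yes. T → A Y '(' with FOLLOW(T) on { '(' }; T → A num with FOLLOW(T) on { '(' }; T → T '(' with FOLLOW(T) on { '(' }; F → Y T T with FOLLOW(F) on { '(' }

Nullable non-terminals: F, T.
FIRST sets used below: FIRST(Y) = { '(' }, FIRST(A) = { '(' }, FIRST(T) = { '(', ε }, FIRST(F) = { '(', ε }

F: nullable alternative(s) F → ε; FOLLOW(F) = { '(' }
  F → Y T T: FIRST \ {ε} = { '(' } — overlaps FOLLOW(F) on { '(' }: CONFLICT
  F → ε: FIRST \ {ε} = { } — this is the only nullable alternative, skip

T: nullable alternative(s) T → F; FOLLOW(T) = { '(' }
  T → A Y (: FIRST \ {ε} = { '(' } — overlaps FOLLOW(T) on { '(' }: CONFLICT
  T → A num: FIRST \ {ε} = { '(' } — overlaps FOLLOW(T) on { '(' }: CONFLICT
  T → T (: FIRST \ {ε} = { '(' } — overlaps FOLLOW(T) on { '(' }: CONFLICT
  T → F: FIRST \ {ε} = { '(' } — this is the only nullable alternative, skip

A, Y have no nullable alternative, so no FIRST/FOLLOW check is needed there.

So the grammar has 4 FIRST/FOLLOW conflicts (marked CONFLICT above).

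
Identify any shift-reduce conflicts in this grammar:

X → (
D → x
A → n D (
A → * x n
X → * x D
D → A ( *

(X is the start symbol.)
A shift-reduce conflict occurs when an LR(0) state has both:
  - a complete (reduce) item [A → α .] (dot at the end), and
  - a shift item [B → β . c γ] (dot before a terminal).

Augment with X' → X and build the canonical LR(0) collection (I0 = CLOSURE({[X' → . X]}), then GOTO on every symbol after a dot until no new states appear). It has 16 states:
  I0: { [X → . (], [X → . * x D], [X' → . X] }  — shift
  I1: { [X → ( .] }  — reduce
  I2: { [X → * . x D] }  — shift
  I3: { [X' → X .] }  — accept
  I4: { [A → . * x n], [A → . n D (], [D → . A ( *], [D → . x], [X → * x . D] }  — shift
  I5: { [A → * . x n] }  — shift
  I6: { [D → A . ( *] }  — shift
  I7: { [X → * x D .] }  — reduce
  I8: { [A → . * x n], [A → . n D (], [A → n . D (], [D → . A ( *], [D → . x] }  — shift
  I9: { [D → x .] }  — reduce
  I10: { [A → n D . (] }  — shift
  I11: { [A → n D ( .] }  — reduce
  I12: { [D → A ( . *] }  — shift
  I13: { [D → A ( * .] }  — reduce
  I14: { [A → * x . n] }  — shift
  I15: { [A → * x n .] }  — reduce

No state contains both a complete item and a shift item.

Answer: No shift-reduce conflicts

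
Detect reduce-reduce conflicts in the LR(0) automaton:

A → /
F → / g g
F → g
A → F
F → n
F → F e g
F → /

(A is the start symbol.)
A reduce-reduce conflict occurs when an LR(0) state has two complete items [A → α .] and [B → β .] — both call for a reduction, and with no lookahead the parser cannot choose between them.

Augment with A' → A and build the canonical LR(0) collection (I0 = CLOSURE({[A' → . A]}), then GOTO on every symbol after a dot until no new states appear). It has 10 states:
  I0: { [A → . /], [A → . F], [A' → . A], [F → . / g g], [F → . /], [F → . F e g], [F → . g], [F → . n] }  — shift
  I1: { [A → / .], [F → / . g g], [F → / .] }  — shift, 2 reduces
  I2: { [A' → A .] }  — accept
  I3: { [A → F .], [F → F . e g] }  — shift, reduce
  I4: { [F → g .] }  — reduce
  I5: { [F → n .] }  — reduce
  I6: { [F → F e . g] }  — shift
  I7: { [F → F e g .] }  — reduce
  I8: { [F → / g . g] }  — shift
  I9: { [F → / g g .] }  — reduce

I1 contains complete items [A → / .], [F → / .] — reduce-reduce conflict.

Answer: Yes — I1: [A → / .] vs [F → / .]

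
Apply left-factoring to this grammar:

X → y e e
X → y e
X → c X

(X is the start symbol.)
Left-factoring transforms A → αβ₁ | αβ₂ into A → αA' and A' → β₁ | β₂
(α is the longest common prefix among the alternatives). Repeat until
no nonterminal has two alternatives with a common prefix.

Round 1: X has alternatives sharing prefix 'y e'. Introduce X': X → y e X'
  Add: X' → e
  Add: X' → ε

No remaining common prefixes — done.

Resulting grammar:
X → y e X'
X' → e
X' → ε
X → c X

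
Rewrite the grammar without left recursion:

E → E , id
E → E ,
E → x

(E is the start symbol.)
E → x E'
E' → , id E'
E' → , E'
E' → ε

E is directly left-recursive. The standard transformation for
  A → A α₁ | ... | A α_m | β₁ | ... | β_n
is
  A  → β₁ A' | ... | β_n A'
  A' → α₁ A' | ... | α_m A' | ε

E → x becomes E → x E'
E → E , id becomes E' → , id E'
E → E , becomes E' → , E'
Add E' → ε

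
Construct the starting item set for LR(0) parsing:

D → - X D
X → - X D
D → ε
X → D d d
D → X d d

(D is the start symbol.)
First, augment the grammar with D' → D
I₀ = CLOSURE({ [D' → . D] }):
  [D' → . D] has the dot before D: add [D → . - X D], [D → .], [D → . X d d]
  [D → . X d d] has the dot before X: add [X → . - X D], [X → . D d d]
No further items can be added.

I₀ = { [D → . - X D], [D → . X d d], [D → .], [D' → . D], [X → . - X D], [X → . D d d] }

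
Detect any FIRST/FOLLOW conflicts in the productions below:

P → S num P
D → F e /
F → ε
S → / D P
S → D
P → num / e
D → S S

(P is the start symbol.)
A FIRST/FOLLOW conflict occurs when a non-terminal N has a nullable alternative N → β (β ⇒* ε) and another alternative N → α with FIRST(α) ∩ FOLLOW(N) ≠ ∅: on such a lookahead the parser cannot decide between expanding α and letting N vanish via β.

Nullable non-terminals: F.
F has a nullable alternative but only one production, so nothing to check.

D, P, S have no nullable alternative, so no FIRST/FOLLOW check is needed there.

No FIRST/FOLLOW conflicts found.

Answer: No FIRST/FOLLOW conflicts.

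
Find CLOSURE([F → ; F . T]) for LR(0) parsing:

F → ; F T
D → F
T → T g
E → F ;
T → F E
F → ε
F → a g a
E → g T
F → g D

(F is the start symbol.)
{ [F → . ; F T], [F → . a g a], [F → . g D], [F → .], [F → ; F . T], [T → . F E], [T → . T g] }

Start with: [F → ; F . T]
  [F → ; F . T] has the dot before T: add [T → . T g], [T → . F E]
  [T → . F E] has the dot before F: add [F → . ; F T], [F → .], [F → . a g a], [F → . g D]
No further items can be added.

CLOSURE = { [F → . ; F T], [F → . a g a], [F → . g D], [F → .], [F → ; F . T], [T → . F E], [T → . T g] }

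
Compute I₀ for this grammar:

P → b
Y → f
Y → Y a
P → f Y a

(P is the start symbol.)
First, augment the grammar with P' → P
I₀ = CLOSURE({ [P' → . P] }):
  [P' → . P] has the dot before P: add [P → . b], [P → . f Y a]
No further items can be added.

I₀ = { [P → . b], [P → . f Y a], [P' → . P] }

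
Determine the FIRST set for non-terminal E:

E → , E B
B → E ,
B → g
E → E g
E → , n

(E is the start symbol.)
{ ',' }

To compute FIRST(E), examine every production with E on the left-hand side, reading each right-hand side left to right until a non-nullable symbol is reached.

From E → , E B:
  - ',' is a terminal: add ',' and stop
From E → E g:
  - E is the symbol being defined: contributes nothing new
    E is not nullable, so stop
From E → , n:
  - ',' is a terminal: add ',' and stop

Collecting: FIRST(E) = { ',' }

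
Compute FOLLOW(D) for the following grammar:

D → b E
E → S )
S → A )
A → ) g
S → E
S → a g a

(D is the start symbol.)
D is the start symbol, so $ ∈ FOLLOW(D).
D does not occur on any right-hand side.

Taking the union: FOLLOW(D) = { $ }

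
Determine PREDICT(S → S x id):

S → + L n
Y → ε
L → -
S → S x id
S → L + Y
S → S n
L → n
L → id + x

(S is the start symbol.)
{ '+', '-', 'id', 'n' }

PREDICT(S → S x id) = (FIRST(RHS) \ {ε}) ∪ (FOLLOW(S) if ε ∈ FIRST(RHS), i.e. RHS ⇒* ε)
FIRST(S) = { '+', '-', 'id', 'n' }
FIRST(S x id) = { '+', '-', 'id', 'n' }
ε ∉ FIRST(S x id), so FOLLOW(S) is not added.
PREDICT(S → S x id) = { '+', '-', 'id', 'n' }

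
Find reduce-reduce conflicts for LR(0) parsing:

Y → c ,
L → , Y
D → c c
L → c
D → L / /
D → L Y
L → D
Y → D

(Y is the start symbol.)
Augment with Y' → Y and build the canonical LR(0) collection (I0 = CLOSURE({[Y' → . Y]}), then GOTO on every symbol after a dot until no new states appear). It has 12 states:
  I0: { [D → . L / /], [D → . L Y], [D → . c c], [L → . , Y], [L → . D], [L → . c], [Y → . D], [Y → . c ,], [Y' → . Y] }  — shift
  I1: { [D → . L / /], [D → . L Y], [D → . c c], [L → , . Y], [L → . , Y], [L → . D], [L → . c], [Y → . D], [Y → . c ,] }  — shift
  I2: { [L → D .], [Y → D .] }  — 2 reduces
  I3: { [D → . L / /], [D → . L Y], [D → . c c], [D → L . / /], [D → L . Y], [L → . , Y], [L → . D], [L → . c], [Y → . D], [Y → . c ,] }  — shift
  I4: { [Y' → Y .] }  — accept
  I5: { [D → c . c], [L → c .], [Y → c . ,] }  — shift, reduce
  I6: { [Y → c , .] }  — reduce
  I7: { [D → c c .] }  — reduce
  I8: { [D → L / . /] }  — shift
  I9: { [D → L Y .] }  — reduce
  I10: { [D → L / / .] }  — reduce
  I11: { [L → , Y .] }  — reduce

I2 contains complete items [L → D .], [Y → D .] — reduce-reduce conflict.

Answer: Yes — I2: [L → D .] vs [Y → D .]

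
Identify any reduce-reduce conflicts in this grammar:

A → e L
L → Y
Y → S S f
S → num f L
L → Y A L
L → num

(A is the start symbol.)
No reduce-reduce conflicts

Augment with A' → A and build the canonical LR(0) collection (I0 = CLOSURE({[A' → . A]}), then GOTO on every symbol after a dot until no new states appear). It has 14 states:
  I0: { [A → . e L], [A' → . A] }  — shift
  I1: { [A' → A .] }  — accept
  I2: { [A → e . L], [L → . Y A L], [L → . Y], [L → . num], [S → . num f L], [Y → . S S f] }  — shift
  I3: { [A → e L .] }  — reduce
  I4: { [S → . num f L], [Y → S . S f] }  — shift
  I5: { [A → . e L], [L → Y . A L], [L → Y .] }  — shift, reduce
  I6: { [L → num .], [S → num . f L] }  — shift, reduce
  I7: { [L → . Y A L], [L → . Y], [L → . num], [S → . num f L], [S → num f . L], [Y → . S S f] }  — shift
  I8: { [S → num f L .] }  — reduce
  I9: { [L → . Y A L], [L → . Y], [L → . num], [L → Y A . L], [S → . num f L], [Y → . S S f] }  — shift
  I10: { [L → Y A L .] }  — reduce
  I11: { [Y → S S . f] }  — shift
  I12: { [S → num . f L] }  — shift
  I13: { [Y → S S f .] }  — reduce

No state contains more than one complete item.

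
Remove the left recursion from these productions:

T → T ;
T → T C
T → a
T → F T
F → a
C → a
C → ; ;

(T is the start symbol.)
T is directly left-recursive. The standard transformation for
  A → A α₁ | ... | A α_m | β₁ | ... | β_n
is
  A  → β₁ A' | ... | β_n A'
  A' → α₁ A' | ... | α_m A' | ε

T → a becomes T → a T'
T → F T becomes T → F T T'
T → T ; becomes T' → ; T'
T → T C becomes T' → C T'
Add T' → ε

Productions for other non-terminals are unchanged:
  F → a
  C → a
  C → ; ;

Resulting grammar:
T → a T'
T → F T T'
T' → ; T'
T' → C T'
T' → ε
F → a
C → a
C → ; ;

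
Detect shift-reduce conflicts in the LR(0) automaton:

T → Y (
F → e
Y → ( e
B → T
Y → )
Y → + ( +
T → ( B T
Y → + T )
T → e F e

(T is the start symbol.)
Yes — I14: [Y → + ( + .] vs [T → . ( B T]; I17: [Y → ( e .] vs [F → . e]

A shift-reduce conflict occurs when an LR(0) state has both:
  - a complete (reduce) item [A → α .] (dot at the end), and
  - a shift item [B → β . c γ] (dot before a terminal).

Augment with T' → T and build the canonical LR(0) collection (I0 = CLOSURE({[T' → . T]}), then GOTO on every symbol after a dot until no new states appear). It has 19 states:
  I0: { [T → . ( B T], [T → . Y (], [T → . e F e], [T' → . T], [Y → . ( e], [Y → . )], [Y → . + ( +], [Y → . + T )] }  — shift
  I1: { [B → . T], [T → ( . B T], [T → . ( B T], [T → . Y (], [T → . e F e], [Y → ( . e], [Y → . ( e], [Y → . )], [Y → . + ( +], [Y → . + T )] }  — shift
  I2: { [Y → ) .] }  — reduce
  I3: { [T → . ( B T], [T → . Y (], [T → . e F e], [Y → + . ( +], [Y → + . T )], [Y → . ( e], [Y → . )], [Y → . + ( +], [Y → . + T )] }  — shift
  I4: { [T' → T .] }  — accept
  I5: { [T → Y . (] }  — shift
  I6: { [F → . e], [T → e . F e] }  — shift
  I7: { [T → e F . e] }  — shift
  I8: { [F → e .] }  — reduce
  I9: { [T → e F e .] }  — reduce
  I10: { [T → Y ( .] }  — reduce
  I11: { [B → . T], [T → ( . B T], [T → . ( B T], [T → . Y (], [T → . e F e], [Y → ( . e], [Y → + ( . +], [Y → . ( e], [Y → . )], [Y → . + ( +], [Y → . + T )] }  — shift
  I12: { [Y → + T . )] }  — shift
  I13: { [Y → + T ) .] }  — reduce
  I14: { [T → . ( B T], [T → . Y (], [T → . e F e], [Y → + ( + .], [Y → + . ( +], [Y → + . T )], [Y → . ( e], [Y → . )], [Y → . + ( +], [Y → . + T )] }  — shift, reduce
  I15: { [T → ( B . T], [T → . ( B T], [T → . Y (], [T → . e F e], [Y → . ( e], [Y → . )], [Y → . + ( +], [Y → . + T )] }  — shift
  I16: { [B → T .] }  — reduce
  I17: { [F → . e], [T → e . F e], [Y → ( e .] }  — shift, reduce
  I18: { [T → ( B T .] }  — reduce

I14 contains reduce item [Y → + ( + .] and shift items [T → . ( B T], [T → . e F e], [Y → . ( e], [Y → . )], [Y → . + ( +], [Y → + . ( +], [Y → . + T )] — shift-reduce conflict.
I17 contains reduce item [Y → ( e .] and shift item [F → . e] — shift-reduce conflict.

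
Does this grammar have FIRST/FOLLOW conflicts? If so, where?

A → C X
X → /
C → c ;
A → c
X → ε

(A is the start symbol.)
Nullable non-terminals: X.

X: nullable alternative(s) X → ε; FOLLOW(X) = { $ }
  X → /: FIRST \ {ε} = { '/' } — disjoint from FOLLOW(X)
  X → ε: FIRST \ {ε} = { } — this is the only nullable alternative, skip

A, C have no nullable alternative, so no FIRST/FOLLOW check is needed there.

No FIRST/FOLLOW conflicts found.

Answer: No FIRST/FOLLOW conflicts.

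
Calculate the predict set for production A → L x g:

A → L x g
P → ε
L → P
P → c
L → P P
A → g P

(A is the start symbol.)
{ 'c', 'x' }

PREDICT(A → L x g) = (FIRST(RHS) \ {ε}) ∪ (FOLLOW(A) if ε ∈ FIRST(RHS), i.e. RHS ⇒* ε)
FIRST(L) = { 'c', ε }
FIRST(L x g) = { 'c', 'x' }
ε ∉ FIRST(L x g), so FOLLOW(A) is not added.
PREDICT(A → L x g) = { 'c', 'x' }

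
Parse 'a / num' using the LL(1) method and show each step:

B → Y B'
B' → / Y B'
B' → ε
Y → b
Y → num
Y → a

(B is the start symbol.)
Stack is shown with the top on the left.

Stack     Input      Action
---------------------------
B $       a / num $  output B → Y B'
Y B' $    a / num $  output Y → a
a B' $    a / num $  match 'a'
B' $      / num $    output B' → / Y B'
/ Y B' $  / num $    match '/'
Y B' $    num $      output Y → num
num B' $  num $      match 'num'
B' $      $          output B' → ε
$         $          accept

The string is accepted.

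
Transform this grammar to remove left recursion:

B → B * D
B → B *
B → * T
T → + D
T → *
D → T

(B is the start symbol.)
B is directly left-recursive. The standard transformation for
  A → A α₁ | ... | A α_m | β₁ | ... | β_n
is
  A  → β₁ A' | ... | β_n A'
  A' → α₁ A' | ... | α_m A' | ε

B → * T becomes B → * T B'
B → B * D becomes B' → * D B'
B → B * becomes B' → * B'
Add B' → ε

Productions for other non-terminals are unchanged:
  T → + D
  T → *
  D → T

Resulting grammar:
B → * T B'
B' → * D B'
B' → * B'
B' → ε
T → + D
T → *
D → T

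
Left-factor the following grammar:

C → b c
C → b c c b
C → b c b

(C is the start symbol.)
C → b c C'
C' → ε
C' → c b
C' → b

Left-factoring transforms A → αβ₁ | αβ₂ into A → αA' and A' → β₁ | β₂
(α is the longest common prefix among the alternatives). Repeat until
no nonterminal has two alternatives with a common prefix.

Round 1: C has alternatives sharing prefix 'b c'. Introduce C': C → b c C'
  Add: C' → ε
  Add: C' → c b
  Add: C' → b

No remaining common prefixes — done.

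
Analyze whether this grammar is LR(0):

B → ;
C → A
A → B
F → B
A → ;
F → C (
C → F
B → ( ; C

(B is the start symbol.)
A grammar is LR(0) if no state in the canonical LR(0) collection has:
  - both a shift item (dot before a terminal) and a complete item (shift-reduce conflict), or
  - two or more complete items (reduce-reduce conflict; the accept item [B' → B .] counts as a complete item here).

Augment with B' → B and build the canonical LR(0) collection (I0 = CLOSURE({[B' → . B]}), then GOTO on every symbol after a dot until no new states appear). It has 11 states:
  I0: { [B → . ( ; C], [B → . ;], [B' → . B] }  — shift
  I1: { [B → ( . ; C] }  — shift
  I2: { [B → ; .] }  — reduce
  I3: { [B' → B .] }  — accept
  I4: { [A → . ;], [A → . B], [B → ( ; . C], [B → . ( ; C], [B → . ;], [C → . A], [C → . F], [F → . B], [F → . C (] }  — shift
  I5: { [A → ; .], [B → ; .] }  — 2 reduces
  I6: { [C → A .] }  — reduce
  I7: { [A → B .], [F → B .] }  — 2 reduces
  I8: { [B → ( ; C .], [F → C . (] }  — shift, reduce
  I9: { [C → F .] }  — reduce
  I10: { [F → C ( .] }  — reduce

Conflict in state I5:
  Reduce-reduce conflict: [A → ; .] and [B → ; .]
So the grammar is NOT LR(0).

Answer: No. Reduce-reduce conflict: [A → ; .] and [B → ; .]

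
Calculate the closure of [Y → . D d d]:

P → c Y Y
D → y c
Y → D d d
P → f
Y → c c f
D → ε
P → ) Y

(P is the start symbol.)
{ [D → . y c], [D → .], [Y → . D d d] }

Start with: [Y → . D d d]
  [Y → . D d d] has the dot before D: add [D → . y c], [D → .]
No further items can be added.

CLOSURE = { [D → . y c], [D → .], [Y → . D d d] }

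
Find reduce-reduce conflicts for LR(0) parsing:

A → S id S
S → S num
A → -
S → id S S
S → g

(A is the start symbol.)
A reduce-reduce conflict occurs when an LR(0) state has two complete items [A → α .] and [B → β .] — both call for a reduction, and with no lookahead the parser cannot choose between them.

Augment with A' → A and build the canonical LR(0) collection (I0 = CLOSURE({[A' → . A]}), then GOTO on every symbol after a dot until no new states appear). It has 11 states:
  I0: { [A → . -], [A → . S id S], [A' → . A], [S → . S num], [S → . g], [S → . id S S] }  — shift
  I1: { [A → - .] }  — reduce
  I2: { [A' → A .] }  — accept
  I3: { [A → S . id S], [S → S . num] }  — shift
  I4: { [S → g .] }  — reduce
  I5: { [S → . S num], [S → . g], [S → . id S S], [S → id . S S] }  — shift
  I6: { [S → . S num], [S → . g], [S → . id S S], [S → S . num], [S → id S . S] }  — shift
  I7: { [S → S . num], [S → id S S .] }  — shift, reduce
  I8: { [S → S num .] }  — reduce
  I9: { [A → S id . S], [S → . S num], [S → . g], [S → . id S S] }  — shift
  I10: { [A → S id S .], [S → S . num] }  — shift, reduce

No state contains more than one complete item.

Answer: No reduce-reduce conflicts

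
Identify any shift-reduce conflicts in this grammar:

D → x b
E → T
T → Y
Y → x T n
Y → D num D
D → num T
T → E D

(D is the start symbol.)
Yes — I10: [E → T .] vs [Y → x T . n]

Augment with D' → D and build the canonical LR(0) collection (I0 = CLOSURE({[D' → . D]}), then GOTO on every symbol after a dot until no new states appear). It has 15 states:
  I0: { [D → . num T], [D → . x b], [D' → . D] }  — shift
  I1: { [D' → D .] }  — accept
  I2: { [D → . num T], [D → . x b], [D → num . T], [E → . T], [T → . E D], [T → . Y], [Y → . D num D], [Y → . x T n] }  — shift
  I3: { [D → x . b] }  — shift
  I4: { [D → x b .] }  — reduce
  I5: { [Y → D . num D] }  — shift
  I6: { [D → . num T], [D → . x b], [T → E . D] }  — shift
  I7: { [D → num T .], [E → T .] }  — 2 reduces
  I8: { [T → Y .] }  — reduce
  I9: { [D → . num T], [D → . x b], [D → x . b], [E → . T], [T → . E D], [T → . Y], [Y → . D num D], [Y → . x T n], [Y → x . T n] }  — shift
  I10: { [E → T .], [Y → x T . n] }  — shift, reduce
  I11: { [Y → x T n .] }  — reduce
  I12: { [T → E D .] }  — reduce
  I13: { [D → . num T], [D → . x b], [Y → D num . D] }  — shift
  I14: { [Y → D num D .] }  — reduce

I10 contains reduce item [E → T .] and shift item [Y → x T . n] — shift-reduce conflict.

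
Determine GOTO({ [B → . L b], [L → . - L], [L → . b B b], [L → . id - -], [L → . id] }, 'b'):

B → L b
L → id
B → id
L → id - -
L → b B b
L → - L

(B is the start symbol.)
GOTO(I, 'b') = CLOSURE({ [A → αX.β] : [A → α.Xβ] ∈ I, X = 'b' })

Items with dot before 'b', with the dot advanced:
  [L → . b B b] → [L → b . B b]
Closure of the advanced items:
  [L → b . B b] has the dot before B: add [B → . L b], [B → . id]
  [B → . L b] has the dot before L: add [L → . id], [L → . id - -], [L → . b B b], [L → . - L]

GOTO = { [B → . L b], [B → . id], [L → . - L], [L → . b B b], [L → . id - -], [L → . id], [L → b . B b] }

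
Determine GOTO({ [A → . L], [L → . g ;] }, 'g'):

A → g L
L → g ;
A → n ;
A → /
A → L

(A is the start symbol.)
{ [L → g . ;] }

GOTO(I, 'g') = CLOSURE({ [A → αX.β] : [A → α.Xβ] ∈ I, X = 'g' })

Items with dot before 'g', with the dot advanced:
  [L → . g ;] → [L → g . ;]
Closure adds nothing (no advanced item has the dot before a non-terminal).

GOTO = { [L → g . ;] }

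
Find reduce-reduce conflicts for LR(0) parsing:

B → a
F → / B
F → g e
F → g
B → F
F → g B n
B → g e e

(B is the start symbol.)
No reduce-reduce conflicts

A reduce-reduce conflict occurs when an LR(0) state has two complete items [A → α .] and [B → β .] — both call for a reduction, and with no lookahead the parser cannot choose between them.

Augment with B' → B and build the canonical LR(0) collection (I0 = CLOSURE({[B' → . B]}), then GOTO on every symbol after a dot until no new states appear). It has 11 states:
  I0: { [B → . F], [B → . a], [B → . g e e], [B' → . B], [F → . / B], [F → . g B n], [F → . g e], [F → . g] }  — shift
  I1: { [B → . F], [B → . a], [B → . g e e], [F → . / B], [F → . g B n], [F → . g e], [F → . g], [F → / . B] }  — shift
  I2: { [B' → B .] }  — accept
  I3: { [B → F .] }  — reduce
  I4: { [B → a .] }  — reduce
  I5: { [B → . F], [B → . a], [B → . g e e], [B → g . e e], [F → . / B], [F → . g B n], [F → . g e], [F → . g], [F → g . B n], [F → g . e], [F → g .] }  — shift, reduce
  I6: { [F → g B . n] }  — shift
  I7: { [B → g e . e], [F → g e .] }  — shift, reduce
  I8: { [B → g e e .] }  — reduce
  I9: { [F → g B n .] }  — reduce
  I10: { [F → / B .] }  — reduce

No state contains more than one complete item.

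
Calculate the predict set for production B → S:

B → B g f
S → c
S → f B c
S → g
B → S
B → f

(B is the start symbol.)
PREDICT(B → S) = (FIRST(RHS) \ {ε}) ∪ (FOLLOW(B) if ε ∈ FIRST(RHS), i.e. RHS ⇒* ε)
FIRST(S) = { 'c', 'f', 'g' }
FIRST(S) = { 'c', 'f', 'g' }
ε ∉ FIRST(S), so FOLLOW(B) is not added.
PREDICT(B → S) = { 'c', 'f', 'g' }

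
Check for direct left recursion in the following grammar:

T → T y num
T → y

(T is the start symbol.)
Yes, T is left-recursive

Direct left recursion occurs when N → N α for some non-terminal N (the right-hand side begins with the left-hand side itself).

T → T y num: LEFT RECURSIVE (starts with T)
T → y: starts with y

The grammar has direct left recursion on: T.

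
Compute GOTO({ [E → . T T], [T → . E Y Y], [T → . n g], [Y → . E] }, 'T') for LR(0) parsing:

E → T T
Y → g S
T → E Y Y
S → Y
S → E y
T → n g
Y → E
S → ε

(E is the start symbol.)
{ [E → . T T], [E → T . T], [T → . E Y Y], [T → . n g] }

GOTO(I, 'T') = CLOSURE({ [A → αX.β] : [A → α.Xβ] ∈ I, X = 'T' })

Items with dot before 'T', with the dot advanced:
  [E → . T T] → [E → T . T]
Closure of the advanced items:
  [E → T . T] has the dot before T: add [T → . E Y Y], [T → . n g]
  [T → . E Y Y] has the dot before E: add [E → . T T]

GOTO = { [E → . T T], [E → T . T], [T → . E Y Y], [T → . n g] }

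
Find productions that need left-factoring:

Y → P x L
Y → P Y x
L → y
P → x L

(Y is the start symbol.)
Left-factoring is needed when two productions for the same non-terminal
share a common prefix on the right-hand side.

Productions for Y:
  Y → P x L
  Y → P Y x

Found common prefix 'P' in productions for Y

Answer: Yes, Y has productions with common prefix 'P'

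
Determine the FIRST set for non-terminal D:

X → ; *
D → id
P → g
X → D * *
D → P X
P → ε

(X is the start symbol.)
{ ';', 'g', 'id' }

To compute FIRST(D), examine every production with D on the left-hand side, reading each right-hand side left to right until a non-nullable symbol is reached.

FIRST sets of the other non-terminals involved (by the same procedure, iterated to a fixed point):
  FIRST(P) = { 'g', ε }
  FIRST(X) = { ';', 'g', 'id' }

From D → id:
  - id is a terminal: add 'id' and stop
From D → P X:
  - P is a non-terminal: add FIRST(P) \ {ε} = { 'g' }
    P is nullable, so continue to the next symbol
  - X is a non-terminal: add FIRST(X) \ {ε} = { ';', 'g', 'id' }
    X is not nullable, so stop

Collecting: FIRST(D) = { ';', 'g', 'id' }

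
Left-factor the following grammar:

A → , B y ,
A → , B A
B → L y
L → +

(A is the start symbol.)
A → , B A'
A' → y ,
A' → A
B → L y
L → +

Left-factoring transforms A → αβ₁ | αβ₂ into A → αA' and A' → β₁ | β₂
(α is the longest common prefix among the alternatives). Repeat until
no nonterminal has two alternatives with a common prefix.

Round 1: A has alternatives sharing prefix ', B'. Introduce A': A → , B A'
  Add: A' → y ,
  Add: A' → A

No remaining common prefixes — done.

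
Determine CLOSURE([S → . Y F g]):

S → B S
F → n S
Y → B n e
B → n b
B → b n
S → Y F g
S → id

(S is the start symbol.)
{ [B → . b n], [B → . n b], [S → . Y F g], [Y → . B n e] }

Start with: [S → . Y F g]
  [S → . Y F g] has the dot before Y: add [Y → . B n e]
  [Y → . B n e] has the dot before B: add [B → . n b], [B → . b n]
No further items can be added.

CLOSURE = { [B → . b n], [B → . n b], [S → . Y F g], [Y → . B n e] }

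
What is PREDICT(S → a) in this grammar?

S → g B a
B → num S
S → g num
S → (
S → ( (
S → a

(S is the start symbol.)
{ 'a' }

PREDICT(S → a) = (FIRST(RHS) \ {ε}) ∪ (FOLLOW(S) if ε ∈ FIRST(RHS), i.e. RHS ⇒* ε)
FIRST(a) = { 'a' }
ε ∉ FIRST(a), so FOLLOW(S) is not added.
PREDICT(S → a) = { 'a' }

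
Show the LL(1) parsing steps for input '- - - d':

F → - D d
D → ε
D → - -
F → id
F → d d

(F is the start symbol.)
LL(1) parsing maintains a stack (initially the start symbol over $) and the input. At each step: if the stack top is a terminal, match it against the current input token; if it is a non-terminal N, replace it with the RHS of M[N, lookahead] (the unique production whose predict set contains the lookahead).

Stack is shown with the top on the left.

Stack    Input      Action
--------------------------
F $      - - - d $  output F → - D d
- D d $  - - - d $  match '-'
D d $    - - d $    output D → - -
- - d $  - - d $    match '-'
- d $    - d $      match '-'
d $      d $        match 'd'
$        $          accept

The string is accepted.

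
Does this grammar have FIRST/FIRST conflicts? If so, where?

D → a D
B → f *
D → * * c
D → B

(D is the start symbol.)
No FIRST/FIRST conflicts.

FIRST sets of the non-terminals at (or reachable through a nullable prefix from) the front of some alternative:
  FIRST(B) = { 'f' }

Productions for D:
  D → a D: FIRST = { 'a' }
  D → * * c: FIRST = { '*' }
  D → B: FIRST = { 'f' }
B has only one production, so no FIRST/FIRST conflict is possible there.

All alternatives of each non-terminal have pairwise disjoint FIRST sets.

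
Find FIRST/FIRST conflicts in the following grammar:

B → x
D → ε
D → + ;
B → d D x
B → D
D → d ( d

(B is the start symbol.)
FIRST sets of the non-terminals at (or reachable through a nullable prefix from) the front of some alternative:
  FIRST(D) = { '+', 'd', ε }

Productions for B:
  B → x: FIRST = { 'x' }
  B → d D x: FIRST = { 'd' }
  B → D: FIRST = { '+', 'd', ε }
Productions for D:
  D → ε: FIRST = { ε }
  D → + ;: FIRST = { '+' }
  D → d ( d: FIRST = { 'd' }

Conflict for B: B → d D x and B → D
  Overlap: { 'd' }

Answer: Yes. B → d D x / B → D on { 'd' }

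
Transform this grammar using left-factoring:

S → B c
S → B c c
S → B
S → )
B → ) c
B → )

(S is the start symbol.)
S → B S'
S' → c S''
S'' → ε
S'' → c
S' → ε
S → )
B → ) B'
B' → c
B' → ε

Left-factoring transforms A → αβ₁ | αβ₂ into A → αA' and A' → β₁ | β₂
(α is the longest common prefix among the alternatives). Repeat until
no nonterminal has two alternatives with a common prefix.

Round 1: S has alternatives sharing prefix 'B'. Introduce S': S → B S'
  Add: S' → c
  Add: S' → c c
  Add: S' → ε

Round 2: S' has alternatives sharing prefix 'c'. Introduce S'': S' → c S''
  Add: S'' → ε
  Add: S'' → c

Round 3: B has alternatives sharing prefix ')'. Introduce B': B → ) B'
  Add: B' → c
  Add: B' → ε

No remaining common prefixes — done.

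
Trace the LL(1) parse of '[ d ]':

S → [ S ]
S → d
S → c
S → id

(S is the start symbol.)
Stack is shown with the top on the left.

Stack    Input    Action
------------------------
S $      [ d ] $  output S → [ S ]
[ S ] $  [ d ] $  match '['
S ] $    d ] $    output S → d
d ] $    d ] $    match 'd'
] $      ] $      match ']'
$        $        accept

The string is accepted.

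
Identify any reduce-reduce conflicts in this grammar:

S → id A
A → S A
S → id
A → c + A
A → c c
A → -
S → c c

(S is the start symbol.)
Yes — I9: [A → c c .] vs [S → c c .]

A reduce-reduce conflict occurs when an LR(0) state has two complete items [A → α .] and [B → β .] — both call for a reduction, and with no lookahead the parser cannot choose between them.

Augment with S' → S and build the canonical LR(0) collection (I0 = CLOSURE({[S' → . S]}), then GOTO on every symbol after a dot until no new states appear). It has 13 states:
  I0: { [S → . c c], [S → . id A], [S → . id], [S' → . S] }  — shift
  I1: { [S' → S .] }  — accept
  I2: { [S → c . c] }  — shift
  I3: { [A → . -], [A → . S A], [A → . c + A], [A → . c c], [S → . c c], [S → . id A], [S → . id], [S → id . A], [S → id .] }  — shift, reduce
  I4: { [A → - .] }  — reduce
  I5: { [S → id A .] }  — reduce
  I6: { [A → . -], [A → . S A], [A → . c + A], [A → . c c], [A → S . A], [S → . c c], [S → . id A], [S → . id] }  — shift
  I7: { [A → c . + A], [A → c . c], [S → c . c] }  — shift
  I8: { [A → . -], [A → . S A], [A → . c + A], [A → . c c], [A → c + . A], [S → . c c], [S → . id A], [S → . id] }  — shift
  I9: { [A → c c .], [S → c c .] }  — 2 reduces
  I10: { [A → c + A .] }  — reduce
  I11: { [A → S A .] }  — reduce
  I12: { [S → c c .] }  — reduce

I9 contains complete items [A → c c .], [S → c c .] — reduce-reduce conflict.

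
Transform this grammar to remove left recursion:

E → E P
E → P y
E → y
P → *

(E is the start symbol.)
E is directly left-recursive. The standard transformation for
  A → A α₁ | ... | A α_m | β₁ | ... | β_n
is
  A  → β₁ A' | ... | β_n A'
  A' → α₁ A' | ... | α_m A' | ε

E → P y becomes E → P y E'
E → y becomes E → y E'
E → E P becomes E' → P E'
Add E' → ε

Productions for other non-terminals are unchanged:
  P → *

Resulting grammar:
E → P y E'
E → y E'
E' → P E'
E' → ε
P → *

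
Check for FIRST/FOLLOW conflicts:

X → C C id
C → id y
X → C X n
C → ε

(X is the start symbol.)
A FIRST/FOLLOW conflict occurs when a non-terminal N has a nullable alternative N → β (β ⇒* ε) and another alternative N → α with FIRST(α) ∩ FOLLOW(N) ≠ ∅: on such a lookahead the parser cannot decide between expanding α and letting N vanish via β.

Nullable non-terminals: C.

C: nullable alternative(s) C → ε; FOLLOW(C) = { 'id' }
  C → id y: FIRST \ {ε} = { 'id' } — overlaps FOLLOW(C) on { 'id' }: CONFLICT
  C → ε: FIRST \ {ε} = { } — this is the only nullable alternative, skip

X has no nullable alternative, so no FIRST/FOLLOW check is needed there.

So the grammar has 1 FIRST/FOLLOW conflict (marked CONFLICT above).

Answer: Yes. C → id y with FOLLOW(C) on { 'id' }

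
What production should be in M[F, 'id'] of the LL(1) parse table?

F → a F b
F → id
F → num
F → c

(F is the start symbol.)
F → id

To find M[F, 'id'], we find productions for F where 'id' is in the predict set (PREDICT(N → α) = (FIRST(α) \ {ε}) ∪ (FOLLOW(N) if α ⇒* ε)).

F → a F b: PREDICT = { 'a' }
F → id: PREDICT = { 'id' }
  'id' is in predict set, so this production goes in M[F, 'id']
F → num: PREDICT = { 'num' }
F → c: PREDICT = { 'c' }

M[F, 'id'] = F → id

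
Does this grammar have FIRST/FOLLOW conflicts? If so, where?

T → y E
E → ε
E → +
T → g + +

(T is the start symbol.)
No FIRST/FOLLOW conflicts.

Nullable non-terminals: E.

E: nullable alternative(s) E → ε; FOLLOW(E) = { $ }
  E → ε: FIRST \ {ε} = { } — this is the only nullable alternative, skip
  E → +: FIRST \ {ε} = { '+' } — disjoint from FOLLOW(E)

T has no nullable alternative, so no FIRST/FOLLOW check is needed there.

No FIRST/FOLLOW conflicts found.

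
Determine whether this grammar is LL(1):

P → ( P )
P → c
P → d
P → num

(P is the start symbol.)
A grammar is LL(1) if for each non-terminal N with multiple productions, the predict sets of those productions are pairwise disjoint, where PREDICT(N → α) = (FIRST(α) \ {ε}) ∪ (FOLLOW(N) if α ⇒* ε).

For P:
  PREDICT(P → '(' P ')') = { '(' }
  PREDICT(P → c) = { 'c' }
  PREDICT(P → d) = { 'd' }
  PREDICT(P → num) = { 'num' }

All predict sets are disjoint. The grammar IS LL(1).

Answer: Yes, the grammar is LL(1).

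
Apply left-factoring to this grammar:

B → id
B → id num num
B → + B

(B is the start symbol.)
B → id B'
B' → ε
B' → num num
B → + B

Left-factoring transforms A → αβ₁ | αβ₂ into A → αA' and A' → β₁ | β₂
(α is the longest common prefix among the alternatives). Repeat until
no nonterminal has two alternatives with a common prefix.

Round 1: B has alternatives sharing prefix 'id'. Introduce B': B → id B'
  Add: B' → ε
  Add: B' → num num

No remaining common prefixes — done.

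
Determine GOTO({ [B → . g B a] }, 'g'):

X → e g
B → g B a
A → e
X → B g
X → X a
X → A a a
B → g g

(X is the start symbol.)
GOTO(I, 'g') = CLOSURE({ [A → αX.β] : [A → α.Xβ] ∈ I, X = 'g' })

Items with dot before 'g', with the dot advanced:
  [B → . g B a] → [B → g . B a]
Closure of the advanced items:
  [B → g . B a] has the dot before B: add [B → . g B a], [B → . g g]

GOTO = { [B → . g B a], [B → . g g], [B → g . B a] }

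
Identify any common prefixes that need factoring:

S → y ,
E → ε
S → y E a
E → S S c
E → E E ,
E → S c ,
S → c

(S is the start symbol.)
Left-factoring is needed when two productions for the same non-terminal
share a common prefix on the right-hand side.

Productions for S:
  S → y ,
  S → y E a
  S → c
Productions for E:
  E → ε
  E → S S c
  E → E E ,
  E → S c ,

Found common prefix 'y' in productions for S
Found common prefix 'S' in productions for E

Answer: Yes, S has productions with common prefix 'y'; E has productions with common prefix 'S'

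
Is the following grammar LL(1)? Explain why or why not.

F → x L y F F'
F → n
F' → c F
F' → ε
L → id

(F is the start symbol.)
Relevant sets:
  FOLLOW(F') = { $, 'c' }

For F:
  PREDICT(F → x L y F F') = { 'x' }
  PREDICT(F → n) = { 'n' }
For F':
  PREDICT(F' → c F) = { 'c' }
  PREDICT(F' → ε) = { $, 'c' }
L has a single production, so nothing to check there.

Conflict found: Predict set conflict for F': { 'c' }
The grammar is NOT LL(1).

Answer: No. Predict set conflict for F': { 'c' }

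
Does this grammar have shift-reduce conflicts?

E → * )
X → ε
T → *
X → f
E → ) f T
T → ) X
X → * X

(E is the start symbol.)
Augment with E' → E and build the canonical LR(0) collection (I0 = CLOSURE({[E' → . E]}), then GOTO on every symbol after a dot until no new states appear). It has 13 states:
  I0: { [E → . ) f T], [E → . * )], [E' → . E] }  — shift
  I1: { [E → ) . f T] }  — shift
  I2: { [E → * . )] }  — shift
  I3: { [E' → E .] }  — accept
  I4: { [E → * ) .] }  — reduce
  I5: { [E → ) f . T], [T → . ) X], [T → . *] }  — shift
  I6: { [T → ) . X], [X → . * X], [X → . f], [X → .] }  — shift, reduce
  I7: { [T → * .] }  — reduce
  I8: { [E → ) f T .] }  — reduce
  I9: { [X → * . X], [X → . * X], [X → . f], [X → .] }  — shift, reduce
  I10: { [T → ) X .] }  — reduce
  I11: { [X → f .] }  — reduce
  I12: { [X → * X .] }  — reduce

I6 contains reduce item [X → .] and shift items [X → . * X], [X → . f] — shift-reduce conflict.
I9 contains reduce item [X → .] and shift items [X → . * X], [X → . f] — shift-reduce conflict.

Answer: Yes — I6: [X → .] vs [X → . * X]; I9: [X → .] vs [X → . * X]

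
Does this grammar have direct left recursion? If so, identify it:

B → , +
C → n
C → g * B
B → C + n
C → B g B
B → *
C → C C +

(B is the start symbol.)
Yes, C is left-recursive

Direct left recursion occurs when N → N α for some non-terminal N (the right-hand side begins with the left-hand side itself).

B → , +: starts with ','
C → n: starts with n
C → g * B: starts with g
B → C + n: starts with C
C → B g B: starts with B
B → *: starts with '*'
C → C C +: LEFT RECURSIVE (starts with C)

The grammar has direct left recursion on: C.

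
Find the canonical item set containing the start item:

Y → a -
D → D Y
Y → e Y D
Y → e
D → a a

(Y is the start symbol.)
First, augment the grammar with Y' → Y
I₀ = CLOSURE({ [Y' → . Y] }):
  [Y' → . Y] has the dot before Y: add [Y → . a -], [Y → . e Y D], [Y → . e]
No further items can be added.

I₀ = { [Y → . a -], [Y → . e Y D], [Y → . e], [Y' → . Y] }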